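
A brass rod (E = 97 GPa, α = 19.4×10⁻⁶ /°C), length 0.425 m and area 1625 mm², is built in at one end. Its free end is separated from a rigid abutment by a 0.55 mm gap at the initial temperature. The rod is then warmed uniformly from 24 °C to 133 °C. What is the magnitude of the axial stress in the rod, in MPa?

Free thermal elongation = αΔT L = 19.4×10⁻⁶ × 109 × 425 = 0.8987 mm.
The gap closes (δ_free > 0.55 mm) and the wall then resists a further 0.8987 − 0.55 = 0.3487 mm of expansion.
So σ = E(δ_free − g)/L = 97×10³ × 0.3487/425 = 79.59 MPa.

σ ≈ 79.6 MPa (compressive)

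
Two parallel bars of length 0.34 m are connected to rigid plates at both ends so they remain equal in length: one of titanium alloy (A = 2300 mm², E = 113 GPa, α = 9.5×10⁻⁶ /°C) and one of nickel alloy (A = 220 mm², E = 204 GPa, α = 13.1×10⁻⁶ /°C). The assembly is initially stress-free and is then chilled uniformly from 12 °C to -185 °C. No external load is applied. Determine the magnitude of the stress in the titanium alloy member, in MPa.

σ ≈ 11.8 MPa (compressive)

The nickel alloy has the larger α, so on cooling it would change length more than the titanium alloy if both were free. The rigid plates force a common final length, so the nickel alloy is put into tension and the titanium alloy into compression, with equal and opposite forces P (no external load).
Equating the net (thermal + elastic) strains gives |α₁ − α₂|·ΔT = P·[1/(A₁E₁) + 1/(A₂E₂)].
|α₁ − α₂|·ΔT = 3.6×10⁻⁶ × 197 = 0.0007092.
1/(A₁E₁) + 1/(A₂E₂) = 1/(2300×113×10³) + 1/(220×204×10³) = 2.613×10⁻⁸ N⁻¹.
P = 0.0007092 / 2.613×10⁻⁸ = 27140 N = 27.14 kN.
σ_{titanium alloy} = P/A₁ = 27140/2300 = 11.8 MPa, compressive.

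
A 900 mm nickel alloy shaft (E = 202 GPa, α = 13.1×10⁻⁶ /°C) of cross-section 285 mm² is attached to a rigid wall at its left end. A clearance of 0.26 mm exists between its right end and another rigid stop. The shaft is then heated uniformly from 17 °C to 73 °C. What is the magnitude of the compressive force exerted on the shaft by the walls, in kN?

Free thermal elongation = αΔT L = 13.1×10⁻⁶ × 56 × 900 = 0.6602 mm.
This exceeds the 0.26 mm gap, so the wall pushes back. The portion of expansion that must be recovered elastically is δ_free − gap = 0.6602 − 0.26 = 0.4002 mm.
That suppressed elongation corresponds to σ = E·Δ/L = 202×10³ × 0.4002/900 = 89.83 MPa.
Force on the wall = σA = 89.83 × 285 mm² = 25.6 kN.

P ≈ 25.6 kN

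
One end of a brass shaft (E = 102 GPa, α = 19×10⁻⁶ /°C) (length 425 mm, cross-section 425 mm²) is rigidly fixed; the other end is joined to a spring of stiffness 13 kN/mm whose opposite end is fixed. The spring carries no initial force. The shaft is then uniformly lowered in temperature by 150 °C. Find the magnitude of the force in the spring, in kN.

If the spring were absent the shaft would shorten by αΔT L = 19×10⁻⁶ × 150 × 425 = 1.211 mm.
Let P be the tensile force in the spring. The shaft extends elastically by PL/(AE) and the spring stretches by P/k; together these equal δ_free.
So P = δ_free / [L/(AE) + 1/k] = 1.211 / [ 425/(425×102×10³) + 1/(13×10³) ].
P = 1.211 / 8.673×10⁻⁵ = 13970 N.

P ≈ 14 kN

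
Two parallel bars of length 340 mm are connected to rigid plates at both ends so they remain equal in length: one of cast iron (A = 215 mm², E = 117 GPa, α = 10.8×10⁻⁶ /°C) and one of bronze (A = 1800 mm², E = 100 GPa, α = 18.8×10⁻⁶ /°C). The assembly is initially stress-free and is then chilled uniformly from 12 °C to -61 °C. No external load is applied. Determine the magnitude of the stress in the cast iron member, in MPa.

σ ≈ 59.9 MPa (compressive)

Both members must finish at the same length. With the larger α, the bronze tends to over-contract; the plates restrain it, putting the bronze in tension and the cast iron in compression. With no external load the two internal forces are equal and opposite, magnitude P.
Equating the net (thermal + elastic) strains gives |α₁ − α₂|·ΔT = P·[1/(A₁E₁) + 1/(A₂E₂)].
|α₁ − α₂|·ΔT = 8×10⁻⁶ × 73 = 0.000584.
1/(A₁E₁) + 1/(A₂E₂) = 1/(215×117×10³) + 1/(1800×100×10³) = 4.531×10⁻⁸ N⁻¹.
So P = 0.000584 / 4.531×10⁻⁸ = 12.89 kN.
σ_{cast iron} = P/A₁ = 12890/215 = 59.95 MPa, compressive.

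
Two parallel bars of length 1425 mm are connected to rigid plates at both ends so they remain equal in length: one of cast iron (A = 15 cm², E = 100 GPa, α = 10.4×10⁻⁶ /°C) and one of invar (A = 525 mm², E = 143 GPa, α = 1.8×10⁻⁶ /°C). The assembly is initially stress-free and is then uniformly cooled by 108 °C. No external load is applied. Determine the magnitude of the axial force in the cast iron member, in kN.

P ≈ 46.5 kN (tensile in the cast iron)

Equilibrium of a rigid end plate with no external load gives equal and opposite internal forces ±P in the two members. Since α_{cast iron} > α_{invar}, cooling drives the cast iron into tension and the invar into compression.
Equating the net (thermal + elastic) strains gives |α₁ − α₂|·ΔT = P·[1/(A₁E₁) + 1/(A₂E₂)].
|α₁ − α₂|·ΔT = 8.6×10⁻⁶ × 108 = 0.0009288.
1/(A₁E₁) + 1/(A₂E₂) = 1/(1500×100×10³) + 1/(525×143×10³) = 1.999×10⁻⁸ N⁻¹.
So P = 0.0009288 / 1.999×10⁻⁸ = 46.47 kN.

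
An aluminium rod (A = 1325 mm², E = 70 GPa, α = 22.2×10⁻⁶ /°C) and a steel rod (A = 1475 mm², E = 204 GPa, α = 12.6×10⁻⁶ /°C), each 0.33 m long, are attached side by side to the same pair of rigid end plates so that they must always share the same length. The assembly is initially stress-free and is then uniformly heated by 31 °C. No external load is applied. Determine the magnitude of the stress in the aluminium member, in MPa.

σ ≈ 15.9 MPa (compressive)

Both members must finish at the same length. With the larger α, the aluminium tends to over-expand; the plates restrain it, putting the aluminium in compression and the steel in tension. With no external load the two internal forces are equal and opposite, magnitude P.
Compatibility of the two members (thermal + elastic change equal): (α₁ − α₂)ΔT = P·[1/(A₁E₁) + 1/(A₂E₂)].
|α₁ − α₂|·ΔT = 9.6×10⁻⁶ × 31 = 0.0002976.
1/(A₁E₁) + 1/(A₂E₂) = 1/(1325×70×10³) + 1/(1475×204×10³) = 1.411×10⁻⁸ N⁻¹.
P = 0.0002976 / 1.411×10⁻⁸ = 21100 N = 21.1 kN.
σ_{aluminium} = P/A₁ = 21100/1325 = 15.92 MPa, compressive.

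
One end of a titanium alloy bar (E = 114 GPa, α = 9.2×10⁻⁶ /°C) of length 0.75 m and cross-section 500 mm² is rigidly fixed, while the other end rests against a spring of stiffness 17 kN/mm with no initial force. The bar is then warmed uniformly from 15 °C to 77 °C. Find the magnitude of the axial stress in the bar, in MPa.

If the spring were absent the bar would lengthen by αΔT L = 9.2×10⁻⁶ × 62 × 750 = 0.4278 mm.
Let P be the compressive force at the spring. The bar shortens elastically by PL/(AE) and the spring compresses by P/k; together these equal δ_free.
P [ L/(AE) + 1/k ] = δ_free → P [ 750/(500×114×10³) + 1/(17×10³) ] = 0.4278.
P = 0.4278 / 7.198×10⁻⁵ = 5943 N.
σ = P/A = 5943/500 = 11.89 MPa.

σ ≈ 11.9 MPa (compressive)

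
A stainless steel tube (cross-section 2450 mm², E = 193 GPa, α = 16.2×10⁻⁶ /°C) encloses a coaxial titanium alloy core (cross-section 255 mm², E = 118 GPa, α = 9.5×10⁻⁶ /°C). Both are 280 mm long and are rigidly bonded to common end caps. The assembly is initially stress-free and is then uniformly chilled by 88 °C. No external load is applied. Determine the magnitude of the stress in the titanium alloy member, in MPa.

Both members must finish at the same length. With the larger α, the stainless steel tends to over-contract; the plates restrain it, putting the stainless steel in tension and the titanium alloy in compression. With no external load the two internal forces are equal and opposite, magnitude P.
Compatibility of the two members (thermal + elastic change equal): (α₁ − α₂)ΔT = P·[1/(A₁E₁) + 1/(A₂E₂)].
|α₁ − α₂|·ΔT = 6.7×10⁻⁶ × 88 = 0.0005896.
1/(A₁E₁) + 1/(A₂E₂) = 1/(2450×193×10³) + 1/(255×118×10³) = 3.535×10⁻⁸ N⁻¹.
P = 0.0005896 / 3.535×10⁻⁸ = 16680 N = 16.68 kN.
σ_{titanium alloy} = P/A₂ = 16680/255 = 65.41 MPa, compressive.

σ ≈ 65.4 MPa (compressive)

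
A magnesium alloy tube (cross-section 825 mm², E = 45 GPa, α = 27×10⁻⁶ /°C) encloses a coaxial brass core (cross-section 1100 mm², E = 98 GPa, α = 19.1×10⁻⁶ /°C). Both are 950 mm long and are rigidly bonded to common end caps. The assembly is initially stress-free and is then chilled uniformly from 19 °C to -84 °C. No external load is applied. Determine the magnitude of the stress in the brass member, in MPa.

Equilibrium of a rigid end plate with no external load gives equal and opposite internal forces ±P in the two members. Since α_{magnesium alloy} > α_{brass}, cooling drives the magnesium alloy into tension and the brass into compression.
Equating the net (thermal + elastic) strains gives |α₁ − α₂|·ΔT = P·[1/(A₁E₁) + 1/(A₂E₂)].
|α₁ − α₂|·ΔT = 7.9×10⁻⁶ × 103 = 0.0008137.
1/(A₁E₁) + 1/(A₂E₂) = 1/(825×45×10³) + 1/(1100×98×10³) = 3.621×10⁻⁸ N⁻¹.
P = 0.0008137 / 3.621×10⁻⁸ = 22470 N = 22.47 kN.
σ_{brass} = P/A₂ = 22470/1100 = 20.43 MPa, compressive.

σ ≈ 20.4 MPa (compressive)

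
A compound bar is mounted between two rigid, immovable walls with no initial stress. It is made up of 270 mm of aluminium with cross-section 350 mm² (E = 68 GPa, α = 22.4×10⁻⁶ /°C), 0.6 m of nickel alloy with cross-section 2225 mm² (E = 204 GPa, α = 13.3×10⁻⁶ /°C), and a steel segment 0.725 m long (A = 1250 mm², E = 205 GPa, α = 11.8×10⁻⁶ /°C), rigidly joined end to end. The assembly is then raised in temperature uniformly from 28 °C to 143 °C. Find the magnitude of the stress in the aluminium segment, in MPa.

Free thermal expansion of the whole bar: Σ αᵢΔT Lᵢ = 22.4×10⁻⁶×115×270 + 13.3×10⁻⁶×115×600 + 11.8×10⁻⁶×115×725 = 2.597 mm.
Since the ends are fixed, an axial force P builds up, equal in every segment, with P · Σ Lᵢ/(AᵢEᵢ) = δ_free.
Σ Lᵢ/(AᵢEᵢ) = 270/(350×68×10³) + 600/(2225×204×10³) + 725/(1250×205×10³) = 1.55×10⁻⁵ mm/N.
Hence P = δ_free / Σ(L/AE) = 2.597/1.55×10⁻⁵ = 167.6 kN (compressive).
σ_{aluminium} = P / A = 167600 / 350 = 478.9 MPa.

σ ≈ 479 MPa (compressive)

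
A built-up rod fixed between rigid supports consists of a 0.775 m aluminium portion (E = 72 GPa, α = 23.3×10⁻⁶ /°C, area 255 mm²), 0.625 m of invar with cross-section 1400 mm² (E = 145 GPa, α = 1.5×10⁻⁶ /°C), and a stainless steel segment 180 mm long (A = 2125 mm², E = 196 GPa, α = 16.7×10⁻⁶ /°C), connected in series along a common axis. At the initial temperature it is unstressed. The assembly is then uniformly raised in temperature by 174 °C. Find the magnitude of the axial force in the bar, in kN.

P ≈ 83.7 kN (compressive)

If the supports were absent, the total length change would be Σ αᵢΔT Lᵢ = 23.3×10⁻⁶×174×775 + 1.5×10⁻⁶×174×625 + 16.7×10⁻⁶×174×180 = 3.828 mm.
Since the ends are fixed, an axial force P builds up, equal in every segment, with P · Σ Lᵢ/(AᵢEᵢ) = δ_free.
Σ Lᵢ/(AᵢEᵢ) = 775/(255×72×10³) + 625/(1400×145×10³) + 180/(2125×196×10³) = 4.572×10⁻⁵ mm/N.
Hence P = δ_free / Σ(L/AE) = 3.828/4.572×10⁻⁵ = 83.73 kN (compressive).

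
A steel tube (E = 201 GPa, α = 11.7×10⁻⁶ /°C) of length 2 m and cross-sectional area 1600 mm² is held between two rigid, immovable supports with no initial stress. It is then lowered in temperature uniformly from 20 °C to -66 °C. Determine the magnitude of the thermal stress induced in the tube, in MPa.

Because both ends are immovable the net strain is zero, and the suppressed thermal strain is αΔT = 11.7×10⁻⁶ × 86 = 1006.2×10⁻⁶.
Hence σ = E·αΔT = 201×10³ × 1006.2×10⁻⁶ = 202.2 MPa, tensile.

σ ≈ 202 MPa (tensile)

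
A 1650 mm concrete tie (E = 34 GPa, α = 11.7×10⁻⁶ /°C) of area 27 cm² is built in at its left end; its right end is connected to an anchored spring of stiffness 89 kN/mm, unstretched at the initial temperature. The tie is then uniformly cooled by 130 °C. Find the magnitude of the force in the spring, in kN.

P ≈ 85.9 kN

If the spring were absent the tie would shorten by αΔT L = 11.7×10⁻⁶ × 130 × 1650 = 2.51 mm.
Let P be the tensile force in the spring. The tie extends elastically by PL/(AE) and the spring stretches by P/k; together these equal δ_free.
P [ L/(AE) + 1/k ] = δ_free → P [ 1650/(2700×34×10³) + 1/(89×10³) ] = 2.51.
P = 2.51 / 2.921×10⁻⁵ = 85920 N.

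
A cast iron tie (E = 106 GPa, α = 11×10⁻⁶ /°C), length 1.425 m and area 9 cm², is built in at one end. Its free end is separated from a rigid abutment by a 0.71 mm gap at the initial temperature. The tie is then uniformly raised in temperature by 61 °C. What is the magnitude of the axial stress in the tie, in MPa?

If the wall were absent the tie would grow by αΔT L = 11×10⁻⁶ × 61 × 1425 = 0.9562 mm.
The gap closes (δ_free > 0.71 mm) and the wall then resists a further 0.9562 − 0.71 = 0.2462 mm of expansion.
That suppressed elongation corresponds to σ = E·Δ/L = 106×10³ × 0.2462/1425 = 18.31 MPa.

σ ≈ 18.3 MPa (compressive)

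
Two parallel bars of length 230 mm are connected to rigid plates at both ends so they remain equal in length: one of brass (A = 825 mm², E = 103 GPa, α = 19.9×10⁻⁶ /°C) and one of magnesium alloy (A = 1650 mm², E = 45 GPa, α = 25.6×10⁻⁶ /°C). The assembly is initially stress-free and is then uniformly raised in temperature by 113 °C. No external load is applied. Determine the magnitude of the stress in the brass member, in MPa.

σ ≈ 30.9 MPa (tensile)

The magnesium alloy has the larger α, so on heating it would change length more than the brass if both were free. The rigid plates force a common final length, so the magnesium alloy is put into compression and the brass into tension, with equal and opposite forces P (no external load).
Compatibility of the two members (thermal + elastic change equal): (α₁ − α₂)ΔT = P·[1/(A₁E₁) + 1/(A₂E₂)].
|α₁ − α₂|·ΔT = 5.7×10⁻⁶ × 113 = 0.0006441.
1/(A₁E₁) + 1/(A₂E₂) = 1/(825×103×10³) + 1/(1650×45×10³) = 2.524×10⁻⁸ N⁻¹.
So P = 0.0006441 / 2.524×10⁻⁸ = 25.52 kN.
σ_{brass} = P/A₁ = 25520/825 = 30.94 MPa, tensile.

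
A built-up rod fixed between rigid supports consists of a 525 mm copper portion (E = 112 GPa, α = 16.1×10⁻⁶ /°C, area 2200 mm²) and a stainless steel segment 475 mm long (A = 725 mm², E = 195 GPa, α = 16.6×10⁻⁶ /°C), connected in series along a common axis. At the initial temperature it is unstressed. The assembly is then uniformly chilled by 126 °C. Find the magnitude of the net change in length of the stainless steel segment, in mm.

|ΔL| ≈ 0.266 mm

Free thermal contraction of the whole bar: Σ αᵢΔT Lᵢ = 16.1×10⁻⁶×126×525 + 16.6×10⁻⁶×126×475 = 2.059 mm.
The rigid supports impose zero overall length change; the single axial force P common to all segments must satisfy P Σ Lᵢ/(AᵢEᵢ) = δ_free.
Σ Lᵢ/(AᵢEᵢ) = 525/(2200×112×10³) + 475/(725×195×10³) = 5.491×10⁻⁶ mm/N.
So P = 2.059 / 5.491×10⁻⁶ = 374.9 kN, tensile.
For the stainless steel segment, free thermal change = 16.6×10⁻⁶×126×475 = 0.9935 mm and elastic change from P = 374900×475/(725×195×10³) = 1.26 mm; these oppose, so the net change is 0.266 mm (segment lengthens).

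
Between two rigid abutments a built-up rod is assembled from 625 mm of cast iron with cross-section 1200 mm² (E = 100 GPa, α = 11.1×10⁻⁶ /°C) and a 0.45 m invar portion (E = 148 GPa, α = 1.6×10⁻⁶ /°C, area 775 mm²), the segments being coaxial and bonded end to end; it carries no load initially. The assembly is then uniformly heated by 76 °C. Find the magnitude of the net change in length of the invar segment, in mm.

|ΔL| ≈ 0.195 mm

With the walls removed the bar would change length by δ_free = Σ αᵢΔT Lᵢ = 11.1×10⁻⁶×76×625 + 1.6×10⁻⁶×76×450 = 0.582 mm.
The walls prevent any net length change, so an axial force P (same in every segment) develops. Compatibility: P · Σ Lᵢ/(AᵢEᵢ) = δ_free.
The series flexibility is Σ Lᵢ/(AᵢEᵢ) = 625/(1200×100×10³) + 450/(775×148×10³) = 9.132×10⁻⁶ mm/N.
P = 0.582 / 9.132×10⁻⁶ = 63730 N = 63.73 kN, compressive.
For the invar segment, free thermal change = 1.6×10⁻⁶×76×450 = 0.05472 mm and elastic change from P = 63730×450/(775×148×10³) = 0.25 mm; these oppose, so the net change is 0.195 mm (segment shortens).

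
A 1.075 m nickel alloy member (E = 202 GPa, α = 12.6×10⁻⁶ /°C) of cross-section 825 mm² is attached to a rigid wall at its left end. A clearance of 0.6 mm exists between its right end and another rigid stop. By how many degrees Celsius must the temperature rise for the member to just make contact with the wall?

ΔT ≈ 44.3 °C

The gap closes when αΔT L = 0.6 mm, since the member is still unstressed at that instant.
ΔT = 0.6 / (12.6×10⁻⁶ × 1075) = 44.3 °C.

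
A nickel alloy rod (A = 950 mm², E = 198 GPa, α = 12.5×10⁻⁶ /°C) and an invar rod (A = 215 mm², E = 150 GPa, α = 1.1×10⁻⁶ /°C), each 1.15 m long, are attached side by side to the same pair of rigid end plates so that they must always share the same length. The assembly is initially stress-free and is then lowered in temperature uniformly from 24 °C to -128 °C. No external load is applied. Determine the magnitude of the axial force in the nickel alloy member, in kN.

Equilibrium of a rigid end plate with no external load gives equal and opposite internal forces ±P in the two members. Since α_{nickel alloy} > α_{invar}, cooling drives the nickel alloy into tension and the invar into compression.
Equating the net (thermal + elastic) strains gives |α₁ − α₂|·ΔT = P·[1/(A₁E₁) + 1/(A₂E₂)].
|α₁ − α₂|·ΔT = 11.4×10⁻⁶ × 152 = 0.001733.
1/(A₁E₁) + 1/(A₂E₂) = 1/(950×198×10³) + 1/(215×150×10³) = 3.632×10⁻⁸ N⁻¹.
So P = 0.001733 / 3.632×10⁻⁸ = 47.7 kN.

P ≈ 47.7 kN (tensile in the nickel alloy)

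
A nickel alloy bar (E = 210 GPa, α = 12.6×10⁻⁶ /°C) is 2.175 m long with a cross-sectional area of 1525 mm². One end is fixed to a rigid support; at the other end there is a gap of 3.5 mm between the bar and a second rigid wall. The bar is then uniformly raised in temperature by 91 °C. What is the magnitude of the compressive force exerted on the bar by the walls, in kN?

Unrestrained expansion: δ_free = αΔT L = 12.6×10⁻⁶ × 91 × 2175 = 2.494 mm.
This is smaller than the 3.5 mm clearance, so the bar expands freely without reaching the stop — the stress is zero.

P ≈ 0 kN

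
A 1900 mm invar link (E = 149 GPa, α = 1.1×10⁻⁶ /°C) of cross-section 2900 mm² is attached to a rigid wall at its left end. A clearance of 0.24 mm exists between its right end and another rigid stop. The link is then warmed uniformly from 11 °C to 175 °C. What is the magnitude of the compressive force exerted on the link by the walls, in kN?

P ≈ 23.4 kN

If the wall were absent the link would grow by αΔT L = 1.1×10⁻⁶ × 164 × 1900 = 0.3428 mm.
The gap closes (δ_free > 0.24 mm) and the wall then resists a further 0.3428 − 0.24 = 0.1028 mm of expansion.
So σ = E(δ_free − g)/L = 149×10³ × 0.1028/1900 = 8.059 MPa.
P = σA = 8.059 × 2900 = 23.37 kN.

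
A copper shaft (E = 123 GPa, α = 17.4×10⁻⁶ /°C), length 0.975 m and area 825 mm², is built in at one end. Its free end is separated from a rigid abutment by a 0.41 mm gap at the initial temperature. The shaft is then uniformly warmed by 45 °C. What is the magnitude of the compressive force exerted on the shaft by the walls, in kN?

Unrestrained expansion: δ_free = αΔT L = 17.4×10⁻⁶ × 45 × 975 = 0.7634 mm.
After closing the 0.41 mm clearance, 0.7634 − 0.41 = 0.3534 mm of expansion remains to be suppressed by the wall.
That suppressed elongation corresponds to σ = E·Δ/L = 123×10³ × 0.3534/975 = 44.59 MPa.
P = σA = 44.59 × 825 = 36.78 kN.

P ≈ 36.8 kN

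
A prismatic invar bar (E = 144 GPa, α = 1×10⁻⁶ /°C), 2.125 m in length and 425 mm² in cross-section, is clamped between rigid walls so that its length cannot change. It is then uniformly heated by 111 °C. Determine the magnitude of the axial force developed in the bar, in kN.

P ≈ 6.79 kN (compressive)

The ends cannot move, so σ = EαΔT = 144×10³ × 1×10⁻⁶ × 111 = 15.98 MPa.
Then P = σA = 15.98 × 425 mm² = 6.793 kN, compressive.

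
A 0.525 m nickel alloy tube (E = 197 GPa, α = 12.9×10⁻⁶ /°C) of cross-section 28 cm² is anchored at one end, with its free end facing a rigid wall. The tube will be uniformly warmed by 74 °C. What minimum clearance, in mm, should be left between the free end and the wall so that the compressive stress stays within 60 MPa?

With no wall the tube would lengthen by αΔT L = 12.9×10⁻⁶ × 74 × 525 = 0.5012 mm.
At the allowable stress the elastic shortening the wall may impose is σL/E = 60 × 525 / (197×10³) = 0.1599 mm.
The gap must absorb the remainder: g_min = 0.5012 − 0.1599 = 0.3413 mm.

g ≈ 0.341 mm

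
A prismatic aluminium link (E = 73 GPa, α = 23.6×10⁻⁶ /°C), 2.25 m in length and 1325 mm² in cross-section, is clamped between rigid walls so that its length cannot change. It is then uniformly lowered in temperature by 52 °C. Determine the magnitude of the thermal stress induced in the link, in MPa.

σ ≈ 89.6 MPa (tensile)

Because both ends are immovable the net strain is zero, and the suppressed thermal strain is αΔT = 23.6×10⁻⁶ × 52 = 1227.2×10⁻⁶.
The stress required to suppress this strain is σ = Eε = 73×10³ × 1227.2×10⁻⁶ = 89.59 MPa, tensile since the link is trying to contract.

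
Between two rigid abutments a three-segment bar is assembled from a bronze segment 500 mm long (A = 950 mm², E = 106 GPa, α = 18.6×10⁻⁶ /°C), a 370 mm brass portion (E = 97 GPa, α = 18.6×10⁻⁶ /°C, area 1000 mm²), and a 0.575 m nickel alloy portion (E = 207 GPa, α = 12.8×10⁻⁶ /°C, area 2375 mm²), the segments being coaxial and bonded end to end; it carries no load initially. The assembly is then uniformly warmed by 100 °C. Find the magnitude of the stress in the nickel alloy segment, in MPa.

Free thermal expansion of the whole bar: Σ αᵢΔT Lᵢ = 18.6×10⁻⁶×100×500 + 18.6×10⁻⁶×100×370 + 12.8×10⁻⁶×100×575 = 2.354 mm.
The walls prevent any net length change, so an axial force P (same in every segment) develops. Compatibility: P · Σ Lᵢ/(AᵢEᵢ) = δ_free.
Σ Lᵢ/(AᵢEᵢ) = 500/(950×106×10³) + 370/(1000×97×10³) + 575/(2375×207×10³) = 9.949×10⁻⁶ mm/N.
So P = 2.354 / 9.949×10⁻⁶ = 236.6 kN, compressive.
σ_{nickel alloy} = P / A = 236600 / 2375 = 99.63 MPa.

σ ≈ 99.6 MPa (compressive)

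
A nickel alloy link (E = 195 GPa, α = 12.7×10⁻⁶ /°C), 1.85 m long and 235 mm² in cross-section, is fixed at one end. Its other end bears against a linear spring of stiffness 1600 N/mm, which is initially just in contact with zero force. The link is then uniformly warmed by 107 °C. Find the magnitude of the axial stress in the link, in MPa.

Free thermal expansion: δ_free = αΔT L = 12.7×10⁻⁶ × 107 × 1850 = 2.514 mm.
With a force P in the spring, the elastic change of the link is PL/(AE) and that of the spring is P/k; compatibility requires their sum to equal δ_free.
So P = δ_free / [L/(AE) + 1/k] = 2.514 / [ 1850/(235×195×10³) + 1/(1600) ].
P = 2.514 / 0.0006654 = 3778 N.
σ = P/A = 3778/235 = 16.08 MPa.

σ ≈ 16.1 MPa (compressive)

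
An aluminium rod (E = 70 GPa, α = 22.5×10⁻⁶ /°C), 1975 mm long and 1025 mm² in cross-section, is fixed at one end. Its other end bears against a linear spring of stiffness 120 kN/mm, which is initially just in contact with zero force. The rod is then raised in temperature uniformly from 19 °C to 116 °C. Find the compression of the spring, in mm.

δ ≈ 1 mm

If the spring were absent the rod would lengthen by αΔT L = 22.5×10⁻⁶ × 97 × 1975 = 4.31 mm.
Let P be the compressive force at the spring. The rod shortens elastically by PL/(AE) and the spring compresses by P/k; together these equal δ_free.
So P = δ_free / [L/(AE) + 1/k] = 4.31 / [ 1975/(1025×70×10³) + 1/(120×10³) ].
P = 4.31 / 3.586×10⁻⁵ = 120200 N.
Spring compression = P/k = 120200/(120×10³) = 1.002 mm.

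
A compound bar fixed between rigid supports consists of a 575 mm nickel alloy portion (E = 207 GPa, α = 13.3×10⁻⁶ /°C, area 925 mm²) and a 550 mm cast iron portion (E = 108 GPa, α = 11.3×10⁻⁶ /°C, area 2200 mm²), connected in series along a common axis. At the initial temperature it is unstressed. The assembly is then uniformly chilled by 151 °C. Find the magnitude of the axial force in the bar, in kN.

P ≈ 394 kN (tensile)

Free thermal contraction of the whole bar: Σ αᵢΔT Lᵢ = 13.3×10⁻⁶×151×575 + 11.3×10⁻⁶×151×550 = 2.093 mm.
Since the ends are fixed, an axial force P builds up, equal in every segment, with P · Σ Lᵢ/(AᵢEᵢ) = δ_free.
Σ Lᵢ/(AᵢEᵢ) = 575/(925×207×10³) + 550/(2200×108×10³) = 5.318×10⁻⁶ mm/N.
P = 2.093 / 5.318×10⁻⁶ = 393600 N = 393.6 kN, tensile.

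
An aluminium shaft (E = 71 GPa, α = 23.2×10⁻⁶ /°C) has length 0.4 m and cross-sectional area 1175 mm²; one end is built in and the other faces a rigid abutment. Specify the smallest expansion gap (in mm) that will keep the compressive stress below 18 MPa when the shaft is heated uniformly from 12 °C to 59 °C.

g ≈ 0.335 mm

With no wall the shaft would lengthen by αΔT L = 23.2×10⁻⁶ × 47 × 400 = 0.4362 mm.
A stress of 18 MPa corresponds to the wall pushing the shaft back by σL/E = 18×400/(71×10³) = 0.1014 mm.
The gap must absorb the remainder: g_min = 0.4362 − 0.1014 = 0.3348 mm.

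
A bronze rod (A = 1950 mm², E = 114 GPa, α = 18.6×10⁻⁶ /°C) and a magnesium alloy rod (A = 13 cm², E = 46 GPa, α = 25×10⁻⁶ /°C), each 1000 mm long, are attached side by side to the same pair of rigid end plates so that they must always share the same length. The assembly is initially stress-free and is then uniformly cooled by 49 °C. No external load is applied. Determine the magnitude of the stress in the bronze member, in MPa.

Both members must finish at the same length. With the larger α, the magnesium alloy tends to over-contract; the plates restrain it, putting the magnesium alloy in tension and the bronze in compression. With no external load the two internal forces are equal and opposite, magnitude P.
Setting the final lengths equal and cancelling L: (α₁ − α₂)ΔT = P/(A₁E₁) + P/(A₂E₂).
|α₁ − α₂|·ΔT = 6.4×10⁻⁶ × 49 = 0.0003136.
1/(A₁E₁) + 1/(A₂E₂) = 1/(1950×114×10³) + 1/(1300×46×10³) = 2.122×10⁻⁸ N⁻¹.
So P = 0.0003136 / 2.122×10⁻⁸ = 14.78 kN.
σ_{bronze} = P/A₁ = 14780/1950 = 7.578 MPa, compressive.

σ ≈ 7.58 MPa (compressive)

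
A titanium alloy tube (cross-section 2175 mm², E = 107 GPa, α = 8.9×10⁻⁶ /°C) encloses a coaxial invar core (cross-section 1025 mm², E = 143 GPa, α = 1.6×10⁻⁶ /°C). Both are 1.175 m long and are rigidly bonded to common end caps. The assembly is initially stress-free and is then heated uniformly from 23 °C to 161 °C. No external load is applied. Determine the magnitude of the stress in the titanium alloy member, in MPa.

σ ≈ 41.7 MPa (compressive)

Both members must finish at the same length. With the larger α, the titanium alloy tends to over-expand; the plates restrain it, putting the titanium alloy in compression and the invar in tension. With no external load the two internal forces are equal and opposite, magnitude P.
Equating the net (thermal + elastic) strains gives |α₁ − α₂|·ΔT = P·[1/(A₁E₁) + 1/(A₂E₂)].
|α₁ − α₂|·ΔT = 7.3×10⁻⁶ × 138 = 0.001007.
1/(A₁E₁) + 1/(A₂E₂) = 1/(2175×107×10³) + 1/(1025×143×10³) = 1.112×10⁻⁸ N⁻¹.
So P = 0.001007 / 1.112×10⁻⁸ = 90.6 kN.
σ_{titanium alloy} = P/A₁ = 90600/2175 = 41.65 MPa, compressive.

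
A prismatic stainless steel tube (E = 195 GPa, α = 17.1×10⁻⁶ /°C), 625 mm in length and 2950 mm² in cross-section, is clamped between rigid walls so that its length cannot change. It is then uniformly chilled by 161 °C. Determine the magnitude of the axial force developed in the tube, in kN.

Full restraint means ε = 0, so the stress is σ = EαΔT = 195×10³ × 17.1×10⁻⁶ × 161 = 536.9 MPa.
P = AEαΔT = 2950 × 195×10³ × 17.1×10⁻⁶ × 161 = 1584 kN (tensile).

P ≈ 1580 kN (tensile)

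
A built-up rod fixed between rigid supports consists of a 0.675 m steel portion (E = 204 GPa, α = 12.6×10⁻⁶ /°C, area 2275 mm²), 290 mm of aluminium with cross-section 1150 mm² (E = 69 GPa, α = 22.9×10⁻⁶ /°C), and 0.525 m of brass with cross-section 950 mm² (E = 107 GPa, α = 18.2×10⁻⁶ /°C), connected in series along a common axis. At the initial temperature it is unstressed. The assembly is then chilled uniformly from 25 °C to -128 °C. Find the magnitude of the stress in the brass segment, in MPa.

Free thermal contraction of the whole bar: Σ αᵢΔT Lᵢ = 12.6×10⁻⁶×153×675 + 22.9×10⁻⁶×153×290 + 18.2×10⁻⁶×153×525 = 3.779 mm.
Since the ends are fixed, an axial force P builds up, equal in every segment, with P · Σ Lᵢ/(AᵢEᵢ) = δ_free.
The series flexibility is Σ Lᵢ/(AᵢEᵢ) = 675/(2275×204×10³) + 290/(1150×69×10³) + 525/(950×107×10³) = 1.027×10⁻⁵ mm/N.
Hence P = δ_free / Σ(L/AE) = 3.779/1.027×10⁻⁵ = 367.8 kN (tensile).
σ_{brass} = P / A = 367800 / 950 = 387.2 MPa.

σ ≈ 387 MPa (tensile)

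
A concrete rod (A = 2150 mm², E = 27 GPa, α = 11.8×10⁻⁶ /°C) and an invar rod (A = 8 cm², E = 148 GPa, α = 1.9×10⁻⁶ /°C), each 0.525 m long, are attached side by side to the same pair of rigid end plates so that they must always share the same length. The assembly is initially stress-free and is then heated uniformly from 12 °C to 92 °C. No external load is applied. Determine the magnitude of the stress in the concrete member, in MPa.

Both members must finish at the same length. With the larger α, the concrete tends to over-expand; the plates restrain it, putting the concrete in compression and the invar in tension. With no external load the two internal forces are equal and opposite, magnitude P.
Compatibility of the two members (thermal + elastic change equal): (α₁ − α₂)ΔT = P·[1/(A₁E₁) + 1/(A₂E₂)].
|α₁ − α₂|·ΔT = 9.9×10⁻⁶ × 80 = 0.000792.
1/(A₁E₁) + 1/(A₂E₂) = 1/(2150×27×10³) + 1/(800×148×10³) = 2.567×10⁻⁸ N⁻¹.
So P = 0.000792 / 2.567×10⁻⁸ = 30.85 kN.
σ_{concrete} = P/A₁ = 30850/2150 = 14.35 MPa, compressive.

σ ≈ 14.3 MPa (compressive)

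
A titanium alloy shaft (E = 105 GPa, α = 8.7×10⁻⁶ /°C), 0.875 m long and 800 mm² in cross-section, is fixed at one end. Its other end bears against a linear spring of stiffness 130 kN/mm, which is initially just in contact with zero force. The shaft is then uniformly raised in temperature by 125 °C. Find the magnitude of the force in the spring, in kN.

Free thermal expansion: δ_free = αΔT L = 8.7×10⁻⁶ × 125 × 875 = 0.9516 mm.
With a force P in the spring, the elastic change of the shaft is PL/(AE) and that of the spring is P/k; compatibility requires their sum to equal δ_free.
P [ L/(AE) + 1/k ] = δ_free → P [ 875/(800×105×10³) + 1/(130×10³) ] = 0.9516.
P = 0.9516 / 1.811×10⁻⁵ = 52550 N.

P ≈ 52.5 kN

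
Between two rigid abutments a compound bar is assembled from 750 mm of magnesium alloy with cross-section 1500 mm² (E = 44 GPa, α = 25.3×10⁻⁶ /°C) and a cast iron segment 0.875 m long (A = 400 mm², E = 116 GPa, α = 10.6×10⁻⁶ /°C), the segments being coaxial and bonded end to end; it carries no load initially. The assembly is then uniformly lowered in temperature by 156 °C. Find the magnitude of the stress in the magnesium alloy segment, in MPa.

σ ≈ 97.2 MPa (tensile)

Free thermal contraction of the whole bar: Σ αᵢΔT Lᵢ = 25.3×10⁻⁶×156×750 + 10.6×10⁻⁶×156×875 = 4.407 mm.
The walls prevent any net length change, so an axial force P (same in every segment) develops. Compatibility: P · Σ Lᵢ/(AᵢEᵢ) = δ_free.
Σ Lᵢ/(AᵢEᵢ) = 750/(1500×44×10³) + 875/(400×116×10³) = 3.022×10⁻⁵ mm/N.
P = 4.407 / 3.022×10⁻⁵ = 145800 N = 145.8 kN, tensile.
σ_{magnesium alloy} = P / A = 145800 / 1500 = 97.22 MPa.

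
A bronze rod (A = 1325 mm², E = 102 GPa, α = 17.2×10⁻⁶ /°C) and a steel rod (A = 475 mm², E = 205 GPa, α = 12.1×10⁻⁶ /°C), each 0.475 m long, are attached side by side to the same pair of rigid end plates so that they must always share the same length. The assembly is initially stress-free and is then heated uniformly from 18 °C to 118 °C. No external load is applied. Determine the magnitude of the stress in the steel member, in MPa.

σ ≈ 60.8 MPa (tensile)

The bronze has the larger α, so on heating it would change length more than the steel if both were free. The rigid plates force a common final length, so the bronze is put into compression and the steel into tension, with equal and opposite forces P (no external load).
Setting the final lengths equal and cancelling L: (α₁ − α₂)ΔT = P/(A₁E₁) + P/(A₂E₂).
|α₁ − α₂|·ΔT = 5.1×10⁻⁶ × 100 = 0.00051.
1/(A₁E₁) + 1/(A₂E₂) = 1/(1325×102×10³) + 1/(475×205×10³) = 1.767×10⁻⁸ N⁻¹.
So P = 0.00051 / 1.767×10⁻⁸ = 28.86 kN.
σ_{steel} = P/A₂ = 28860/475 = 60.77 MPa, tensile.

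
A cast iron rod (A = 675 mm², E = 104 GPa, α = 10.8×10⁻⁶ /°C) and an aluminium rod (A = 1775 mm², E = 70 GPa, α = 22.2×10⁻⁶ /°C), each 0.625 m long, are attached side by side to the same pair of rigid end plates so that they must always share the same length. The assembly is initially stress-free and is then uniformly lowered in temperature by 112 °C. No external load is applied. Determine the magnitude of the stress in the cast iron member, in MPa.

Both members must finish at the same length. With the larger α, the aluminium tends to over-contract; the plates restrain it, putting the aluminium in tension and the cast iron in compression. With no external load the two internal forces are equal and opposite, magnitude P.
Equating the net (thermal + elastic) strains gives |α₁ − α₂|·ΔT = P·[1/(A₁E₁) + 1/(A₂E₂)].
|α₁ − α₂|·ΔT = 11.4×10⁻⁶ × 112 = 0.001277.
1/(A₁E₁) + 1/(A₂E₂) = 1/(675×104×10³) + 1/(1775×70×10³) = 2.229×10⁻⁸ N⁻¹.
So P = 0.001277 / 2.229×10⁻⁸ = 57.27 kN.
σ_{cast iron} = P/A₁ = 57270/675 = 84.85 MPa, compressive.

σ ≈ 84.8 MPa (compressive)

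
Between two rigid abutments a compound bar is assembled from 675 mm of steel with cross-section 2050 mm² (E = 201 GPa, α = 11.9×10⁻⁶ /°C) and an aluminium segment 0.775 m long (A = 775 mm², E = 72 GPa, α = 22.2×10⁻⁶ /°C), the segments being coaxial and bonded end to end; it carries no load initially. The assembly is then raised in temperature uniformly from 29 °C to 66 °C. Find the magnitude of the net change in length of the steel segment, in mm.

Free thermal expansion of the whole bar: Σ αᵢΔT Lᵢ = 11.9×10⁻⁶×37×675 + 22.2×10⁻⁶×37×775 = 0.9338 mm.
The walls prevent any net length change, so an axial force P (same in every segment) develops. Compatibility: P · Σ Lᵢ/(AᵢEᵢ) = δ_free.
Σ Lᵢ/(AᵢEᵢ) = 675/(2050×201×10³) + 775/(775×72×10³) = 1.553×10⁻⁵ mm/N.
P = 0.9338 / 1.553×10⁻⁵ = 60140 N = 60.14 kN, compressive.
For the steel segment, free thermal change = 11.9×10⁻⁶×37×675 = 0.2972 mm and elastic change from P = 60140×675/(2050×201×10³) = 0.09852 mm; these oppose, so the net change is 0.199 mm (segment lengthens).

|ΔL| ≈ 0.199 mm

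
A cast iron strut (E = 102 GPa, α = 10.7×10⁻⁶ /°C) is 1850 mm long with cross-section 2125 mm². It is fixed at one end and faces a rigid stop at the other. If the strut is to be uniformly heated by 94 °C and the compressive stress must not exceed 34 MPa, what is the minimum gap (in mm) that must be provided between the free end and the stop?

Free expansion if unrestrained: δ_free = αΔT L = 10.7×10⁻⁶ × 94 × 1850 = 1.861 mm.
At the allowable stress the elastic shortening the wall may impose is σL/E = 34 × 1850 / (102×10³) = 0.6167 mm.
The gap must absorb the remainder: g_min = 1.861 − 0.6167 = 1.244 mm.

g ≈ 1.24 mm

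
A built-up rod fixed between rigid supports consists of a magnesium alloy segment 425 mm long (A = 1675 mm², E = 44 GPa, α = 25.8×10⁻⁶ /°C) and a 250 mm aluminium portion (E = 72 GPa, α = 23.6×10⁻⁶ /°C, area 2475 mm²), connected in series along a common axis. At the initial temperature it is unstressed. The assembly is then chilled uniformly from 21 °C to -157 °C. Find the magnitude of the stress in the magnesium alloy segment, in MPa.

σ ≈ 250 MPa (tensile)

If the supports were absent, the total length change would be Σ αᵢΔT Lᵢ = 25.8×10⁻⁶×178×425 + 23.6×10⁻⁶×178×250 = 3.002 mm.
The walls prevent any net length change, so an axial force P (same in every segment) develops. Compatibility: P · Σ Lᵢ/(AᵢEᵢ) = δ_free.
Σ Lᵢ/(AᵢEᵢ) = 425/(1675×44×10³) + 250/(2475×72×10³) = 7.17×10⁻⁶ mm/N.
Hence P = δ_free / Σ(L/AE) = 3.002/7.17×10⁻⁶ = 418.7 kN (tensile).
σ_{magnesium alloy} = P / A = 418700 / 1675 = 250 MPa.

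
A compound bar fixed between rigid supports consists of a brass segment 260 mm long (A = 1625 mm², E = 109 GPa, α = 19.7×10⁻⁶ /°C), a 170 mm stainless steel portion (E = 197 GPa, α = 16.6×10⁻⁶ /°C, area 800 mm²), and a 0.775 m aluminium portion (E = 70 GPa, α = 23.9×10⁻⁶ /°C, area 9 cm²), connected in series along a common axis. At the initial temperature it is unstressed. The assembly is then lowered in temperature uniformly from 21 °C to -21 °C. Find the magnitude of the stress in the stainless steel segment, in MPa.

With the walls removed the bar would change length by δ_free = Σ αᵢΔT Lᵢ = 19.7×10⁻⁶×42×260 + 16.6×10⁻⁶×42×170 + 23.9×10⁻⁶×42×775 = 1.112 mm.
The walls prevent any net length change, so an axial force P (same in every segment) develops. Compatibility: P · Σ Lᵢ/(AᵢEᵢ) = δ_free.
The series flexibility is Σ Lᵢ/(AᵢEᵢ) = 260/(1625×109×10³) + 170/(800×197×10³) + 775/(900×70×10³) = 1.485×10⁻⁵ mm/N.
So P = 1.112 / 1.485×10⁻⁵ = 74.86 kN, tensile.
σ_{stainless steel} = P / A = 74860 / 800 = 93.58 MPa.

σ ≈ 93.6 MPa (tensile)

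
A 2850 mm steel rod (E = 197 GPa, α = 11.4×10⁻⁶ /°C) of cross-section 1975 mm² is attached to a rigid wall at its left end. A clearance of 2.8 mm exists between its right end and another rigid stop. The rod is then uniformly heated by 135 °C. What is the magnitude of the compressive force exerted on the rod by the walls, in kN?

P ≈ 217 kN

Free thermal elongation = αΔT L = 11.4×10⁻⁶ × 135 × 2850 = 4.386 mm.
The gap closes (δ_free > 2.8 mm) and the wall then resists a further 4.386 − 2.8 = 1.586 mm of expansion.
Compatibility: PL/(AE) = 1.586 mm, so σ = P/A = E × (1.586/2850) = 109.6 MPa.
Force on the wall = σA = 109.6 × 1975 mm² = 216.5 kN.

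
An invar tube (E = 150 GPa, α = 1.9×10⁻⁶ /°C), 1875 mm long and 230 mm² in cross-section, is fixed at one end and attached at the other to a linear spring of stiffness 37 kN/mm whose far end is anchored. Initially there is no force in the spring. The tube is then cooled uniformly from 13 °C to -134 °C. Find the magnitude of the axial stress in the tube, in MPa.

Free thermal contraction: δ_free = αΔT L = 1.9×10⁻⁶ × 147 × 1875 = 0.5237 mm.
Let P be the tensile force in the spring. The tube extends elastically by PL/(AE) and the spring stretches by P/k; together these equal δ_free.
P [ L/(AE) + 1/k ] = δ_free → P [ 1875/(230×150×10³) + 1/(37×10³) ] = 0.5237.
P = 0.5237 / 8.137×10⁻⁵ = 6435 N.
σ = P/A = 6435/230 = 27.98 MPa.

σ ≈ 28 MPa (tensile)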